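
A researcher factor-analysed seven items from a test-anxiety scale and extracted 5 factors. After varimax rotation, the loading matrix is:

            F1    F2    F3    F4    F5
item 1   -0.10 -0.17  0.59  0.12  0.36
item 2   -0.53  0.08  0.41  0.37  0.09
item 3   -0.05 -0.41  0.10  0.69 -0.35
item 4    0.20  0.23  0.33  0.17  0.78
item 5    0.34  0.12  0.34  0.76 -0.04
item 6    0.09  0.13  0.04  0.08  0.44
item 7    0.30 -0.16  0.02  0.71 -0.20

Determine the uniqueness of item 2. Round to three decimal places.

0.400

h² = (-0.53)² + 0.08² + 0.41² + 0.37² + 0.09² = 0.2809 + 0.0064 + 0.1681 + 0.1369 + 0.0081 = 0.6004
Uniqueness u² = 1 − h² = 1 − 0.6004 = 0.3996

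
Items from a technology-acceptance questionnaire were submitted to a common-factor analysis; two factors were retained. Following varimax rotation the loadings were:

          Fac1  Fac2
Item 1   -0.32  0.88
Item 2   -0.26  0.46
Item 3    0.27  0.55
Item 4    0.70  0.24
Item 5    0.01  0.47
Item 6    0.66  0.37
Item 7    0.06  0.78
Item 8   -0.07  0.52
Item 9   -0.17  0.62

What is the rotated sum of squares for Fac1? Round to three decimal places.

1.206

SS loadings for Fac1 = (-0.32)² + (-0.26)² + 0.27² + 0.70² + 0.01² + 0.66² + 0.06² + (-0.07)² + (-0.17)² = 0.1024 + 0.0676 + 0.0729 + 0.4900 + 0.0001 + 0.4356 + 0.0036 + 0.0049 + 0.0289 = 1.2060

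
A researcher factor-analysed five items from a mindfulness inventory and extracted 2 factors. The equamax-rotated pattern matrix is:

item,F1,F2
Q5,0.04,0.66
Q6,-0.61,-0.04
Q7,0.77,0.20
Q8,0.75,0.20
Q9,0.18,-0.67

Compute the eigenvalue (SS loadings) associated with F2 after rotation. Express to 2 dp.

0.97

SS loadings for F2 = 0.66² + (-0.04)² + 0.20² + 0.20² + (-0.67)² = 0.4356 + 0.0016 + 0.0400 + 0.0400 + 0.4489 = 0.9661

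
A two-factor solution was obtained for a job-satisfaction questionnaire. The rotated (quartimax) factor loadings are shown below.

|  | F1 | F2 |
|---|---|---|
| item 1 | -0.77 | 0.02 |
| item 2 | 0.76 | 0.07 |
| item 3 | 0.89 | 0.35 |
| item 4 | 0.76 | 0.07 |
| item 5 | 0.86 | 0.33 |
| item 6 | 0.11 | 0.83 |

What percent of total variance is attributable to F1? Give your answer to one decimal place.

SS loadings for F1 = (-0.77)² + 0.76² + 0.89² + 0.76² + 0.86² + 0.11² = 3.2919
With 6 standardized items, total variance = 6. Proportion = 3.2919/6 = 0.5486 → 54.87%.

54.9%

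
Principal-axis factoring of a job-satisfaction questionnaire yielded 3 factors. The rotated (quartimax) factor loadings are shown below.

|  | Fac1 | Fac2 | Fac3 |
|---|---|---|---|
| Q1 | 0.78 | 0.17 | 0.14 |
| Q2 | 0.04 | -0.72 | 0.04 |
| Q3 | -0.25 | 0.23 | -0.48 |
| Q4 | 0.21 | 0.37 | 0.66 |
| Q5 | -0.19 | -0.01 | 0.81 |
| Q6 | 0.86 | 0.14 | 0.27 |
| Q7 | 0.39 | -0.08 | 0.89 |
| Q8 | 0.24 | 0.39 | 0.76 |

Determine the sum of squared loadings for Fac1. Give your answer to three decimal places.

1.702

SS loadings for Fac1 = 0.78² + 0.04² + (-0.25)² + 0.21² + (-0.19)² + 0.86² + 0.39² + 0.24² = 0.6084 + 0.0016 + 0.0625 + 0.0441 + 0.0361 + 0.7396 + 0.1521 + 0.0576 = 1.7020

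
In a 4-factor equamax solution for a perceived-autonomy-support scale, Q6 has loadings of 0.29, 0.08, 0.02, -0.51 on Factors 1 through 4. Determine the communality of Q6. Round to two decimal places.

0.35

h² = 0.29² + 0.08² + 0.02² + (-0.51)² = 0.0841 + 0.0064 + 0.0004 + 0.2601 = 0.3510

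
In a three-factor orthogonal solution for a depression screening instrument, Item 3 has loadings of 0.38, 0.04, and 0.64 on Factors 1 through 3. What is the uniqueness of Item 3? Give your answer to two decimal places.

0.44

h² = 0.38² + 0.04² + 0.64² = 0.1444 + 0.0016 + 0.4096 = 0.5556
Uniqueness u² = 1 − h² = 1 − 0.5556 = 0.4444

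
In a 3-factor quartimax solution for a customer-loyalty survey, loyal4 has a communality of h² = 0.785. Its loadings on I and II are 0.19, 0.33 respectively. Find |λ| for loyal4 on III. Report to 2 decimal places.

Under orthogonal rotation h² = Σλ², so λ_III² = h² − (0.1450) = 0.785 − 0.1450 = 0.6400.
|λ| = √0.6400 = 0.8000.

0.80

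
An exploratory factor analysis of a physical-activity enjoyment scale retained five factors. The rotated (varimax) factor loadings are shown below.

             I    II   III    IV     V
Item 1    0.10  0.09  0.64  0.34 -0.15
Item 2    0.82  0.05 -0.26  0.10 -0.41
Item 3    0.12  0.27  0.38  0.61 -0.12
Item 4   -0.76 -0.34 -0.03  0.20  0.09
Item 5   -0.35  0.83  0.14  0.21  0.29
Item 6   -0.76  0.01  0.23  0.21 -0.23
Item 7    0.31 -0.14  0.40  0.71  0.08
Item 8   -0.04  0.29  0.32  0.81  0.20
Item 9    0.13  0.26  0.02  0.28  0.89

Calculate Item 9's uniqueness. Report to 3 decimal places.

h² = 0.13² + 0.26² + 0.02² + 0.28² + 0.89² = 0.0169 + 0.0676 + 0.0004 + 0.0784 + 0.7921 = 0.9554
Uniqueness u² = 1 − h² = 1 − 0.9554 = 0.0446

0.045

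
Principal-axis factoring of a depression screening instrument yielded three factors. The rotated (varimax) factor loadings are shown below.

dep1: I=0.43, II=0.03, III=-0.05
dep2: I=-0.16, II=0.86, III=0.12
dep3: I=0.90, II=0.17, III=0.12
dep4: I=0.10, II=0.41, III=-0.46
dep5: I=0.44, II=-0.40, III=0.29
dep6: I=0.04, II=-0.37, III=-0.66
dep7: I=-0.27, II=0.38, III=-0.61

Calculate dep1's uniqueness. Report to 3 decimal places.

0.812

h² = 0.43² + 0.03² + (-0.05)² = 0.1849 + 0.0009 + 0.0025 = 0.1883
Uniqueness u² = 1 − h² = 1 − 0.1883 = 0.8117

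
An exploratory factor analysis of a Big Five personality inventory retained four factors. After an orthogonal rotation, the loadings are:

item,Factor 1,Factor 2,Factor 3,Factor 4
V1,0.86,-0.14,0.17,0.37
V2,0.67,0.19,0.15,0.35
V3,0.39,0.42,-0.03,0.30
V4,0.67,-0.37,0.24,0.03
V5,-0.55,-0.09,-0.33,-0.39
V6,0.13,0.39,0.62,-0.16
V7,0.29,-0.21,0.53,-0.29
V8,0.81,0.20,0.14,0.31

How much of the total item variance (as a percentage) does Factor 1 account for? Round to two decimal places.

35.61%

SS loadings for Factor 1 = 0.86² + 0.67² + 0.39² + 0.67² + (-0.55)² + 0.13² + 0.29² + 0.81² = 2.8491
With 8 standardized items, total variance = 8. Proportion = 2.8491/8 = 0.3561 → 35.61%.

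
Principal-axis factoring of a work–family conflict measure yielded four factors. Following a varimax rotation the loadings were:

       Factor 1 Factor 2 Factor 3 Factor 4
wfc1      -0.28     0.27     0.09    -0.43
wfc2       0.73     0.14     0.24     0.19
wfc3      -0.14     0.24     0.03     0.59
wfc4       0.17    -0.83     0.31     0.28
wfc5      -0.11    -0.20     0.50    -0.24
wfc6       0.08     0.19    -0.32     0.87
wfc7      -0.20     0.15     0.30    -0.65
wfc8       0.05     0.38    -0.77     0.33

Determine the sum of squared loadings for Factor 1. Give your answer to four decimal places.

0.7208

SS loadings for Factor 1 = (-0.28)² + 0.73² + (-0.14)² + 0.17² + (-0.11)² + 0.08² + (-0.20)² + 0.05² = 0.0784 + 0.5329 + 0.0196 + 0.0289 + 0.0121 + 0.0064 + 0.0400 + 0.0025 = 0.7208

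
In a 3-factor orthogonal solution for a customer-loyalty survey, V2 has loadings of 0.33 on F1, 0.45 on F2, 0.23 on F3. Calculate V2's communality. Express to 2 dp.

0.36

h² = 0.33² + 0.45² + 0.23² = 0.1089 + 0.2025 + 0.0529 = 0.3643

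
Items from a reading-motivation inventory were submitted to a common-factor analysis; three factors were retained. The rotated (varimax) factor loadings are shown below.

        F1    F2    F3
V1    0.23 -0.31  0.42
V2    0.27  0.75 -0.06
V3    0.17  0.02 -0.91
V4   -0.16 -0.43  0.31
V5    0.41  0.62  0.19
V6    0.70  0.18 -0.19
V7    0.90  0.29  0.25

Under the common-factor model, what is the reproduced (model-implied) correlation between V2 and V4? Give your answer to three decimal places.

-0.384

r̂ = Σ λ_i·λ_j across factors = (0.27)(-0.16) + (0.75)(-0.43) + (-0.06)(0.31)
  = -0.0432 -0.3225 -0.0186 = -0.3843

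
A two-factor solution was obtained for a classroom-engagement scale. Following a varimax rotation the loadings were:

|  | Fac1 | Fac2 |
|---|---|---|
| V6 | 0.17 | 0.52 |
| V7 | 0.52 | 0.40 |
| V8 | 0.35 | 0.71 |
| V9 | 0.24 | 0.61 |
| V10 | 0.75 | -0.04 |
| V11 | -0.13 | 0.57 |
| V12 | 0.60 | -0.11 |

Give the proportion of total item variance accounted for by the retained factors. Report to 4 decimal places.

0.4377

Communalities: 0.2993, 0.4304, 0.6266, 0.4297, 0.5641, 0.3418, 0.3721; Σh² = 3.0640.
Total variance with 7 standardized items is 7, so the solution explains 3.0640/7 = 0.4377.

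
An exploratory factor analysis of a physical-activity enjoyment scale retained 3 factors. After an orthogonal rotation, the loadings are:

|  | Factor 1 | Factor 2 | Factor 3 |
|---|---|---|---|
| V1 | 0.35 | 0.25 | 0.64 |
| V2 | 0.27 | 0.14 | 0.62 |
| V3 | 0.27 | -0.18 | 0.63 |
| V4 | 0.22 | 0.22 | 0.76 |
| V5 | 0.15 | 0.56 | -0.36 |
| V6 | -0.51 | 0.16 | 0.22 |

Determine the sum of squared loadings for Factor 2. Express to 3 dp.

SS loadings for Factor 2 = 0.25² + 0.14² + (-0.18)² + 0.22² + 0.56² + 0.16² = 0.0625 + 0.0196 + 0.0324 + 0.0484 + 0.3136 + 0.0256 = 0.5021

0.502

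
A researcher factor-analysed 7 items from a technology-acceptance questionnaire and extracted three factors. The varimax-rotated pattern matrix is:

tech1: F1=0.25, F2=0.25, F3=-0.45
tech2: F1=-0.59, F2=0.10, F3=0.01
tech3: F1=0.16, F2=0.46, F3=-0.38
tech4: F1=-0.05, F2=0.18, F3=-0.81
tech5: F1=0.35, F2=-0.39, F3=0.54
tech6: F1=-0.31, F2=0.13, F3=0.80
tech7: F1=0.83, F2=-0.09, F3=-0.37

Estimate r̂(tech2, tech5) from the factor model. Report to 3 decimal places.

r̂ = Σ λ_i·λ_j across factors = (-0.59)(0.35) + (0.10)(-0.39) + (0.01)(0.54)
  = -0.2065 -0.0390 +0.0054 = -0.2401

-0.240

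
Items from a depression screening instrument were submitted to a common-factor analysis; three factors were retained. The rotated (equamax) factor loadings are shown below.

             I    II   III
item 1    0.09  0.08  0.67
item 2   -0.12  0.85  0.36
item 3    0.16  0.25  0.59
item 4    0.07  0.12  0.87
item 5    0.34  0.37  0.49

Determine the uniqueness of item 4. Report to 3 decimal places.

h² = 0.07² + 0.12² + 0.87² = 0.0049 + 0.0144 + 0.7569 = 0.7762
Uniqueness u² = 1 − h² = 1 − 0.7762 = 0.2238

0.224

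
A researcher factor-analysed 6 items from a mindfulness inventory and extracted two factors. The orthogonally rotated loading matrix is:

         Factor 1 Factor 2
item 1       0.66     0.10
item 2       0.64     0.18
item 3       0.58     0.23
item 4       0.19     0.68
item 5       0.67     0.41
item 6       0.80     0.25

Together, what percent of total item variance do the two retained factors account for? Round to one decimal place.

51.6%

Communalities: 0.4456, 0.4420, 0.3893, 0.4985, 0.6170, 0.7025; Σh² = 3.0949.
Total variance with 6 standardized items is 6, so the solution explains 3.0949/6 = 0.5158 = 51.58%.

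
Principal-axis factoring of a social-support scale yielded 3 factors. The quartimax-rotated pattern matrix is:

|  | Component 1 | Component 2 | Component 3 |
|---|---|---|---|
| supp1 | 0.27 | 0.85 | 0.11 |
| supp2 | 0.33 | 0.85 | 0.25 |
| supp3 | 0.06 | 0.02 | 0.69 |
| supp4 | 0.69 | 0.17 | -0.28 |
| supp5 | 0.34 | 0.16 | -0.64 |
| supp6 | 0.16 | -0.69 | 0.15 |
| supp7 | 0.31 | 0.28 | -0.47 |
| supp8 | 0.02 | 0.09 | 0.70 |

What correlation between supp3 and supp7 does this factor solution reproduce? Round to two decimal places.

r̂ = Σ λ_i·λ_j across factors = (0.06)(0.31) + (0.02)(0.28) + (0.69)(-0.47)
  = +0.0186 +0.0056 -0.3243 = -0.3001

-0.30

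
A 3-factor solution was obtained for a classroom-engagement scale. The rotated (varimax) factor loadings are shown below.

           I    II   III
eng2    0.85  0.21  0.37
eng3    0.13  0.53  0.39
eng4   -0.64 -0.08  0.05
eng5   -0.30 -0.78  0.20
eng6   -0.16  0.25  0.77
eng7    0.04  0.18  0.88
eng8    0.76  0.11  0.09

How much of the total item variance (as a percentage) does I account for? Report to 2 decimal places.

26.34%

SS loadings for I = 0.85² + 0.13² + (-0.64)² + (-0.30)² + (-0.16)² + 0.04² + 0.76² = 1.8438
With 7 standardized items, total variance = 7. Proportion = 1.8438/7 = 0.2634 → 26.34%.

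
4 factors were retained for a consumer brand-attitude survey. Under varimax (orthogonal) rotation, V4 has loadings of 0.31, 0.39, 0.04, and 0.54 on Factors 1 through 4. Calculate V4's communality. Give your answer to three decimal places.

h² = 0.31² + 0.39² + 0.04² + 0.54² = 0.0961 + 0.1521 + 0.0016 + 0.2916 = 0.5414

0.541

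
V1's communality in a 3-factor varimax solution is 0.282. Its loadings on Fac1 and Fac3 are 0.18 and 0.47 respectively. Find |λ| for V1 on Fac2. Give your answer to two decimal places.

Under orthogonal rotation h² = Σλ², so λ_Fac2² = h² − (0.2533) = 0.282 − 0.2533 = 0.0287.
|λ| = √0.0287 = 0.1694.

0.17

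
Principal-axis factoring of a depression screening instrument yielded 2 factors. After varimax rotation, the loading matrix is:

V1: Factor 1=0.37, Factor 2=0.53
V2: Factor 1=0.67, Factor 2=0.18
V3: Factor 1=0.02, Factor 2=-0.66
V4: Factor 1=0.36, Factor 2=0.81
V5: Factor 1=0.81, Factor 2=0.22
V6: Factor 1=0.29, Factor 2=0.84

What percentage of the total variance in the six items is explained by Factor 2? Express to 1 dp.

36.0%

SS loadings for Factor 2 = 0.53² + 0.18² + (-0.66)² + 0.81² + 0.22² + 0.84² = 2.1590
With 6 standardized items, total variance = 6. Proportion = 2.1590/6 = 0.3598 → 35.98%.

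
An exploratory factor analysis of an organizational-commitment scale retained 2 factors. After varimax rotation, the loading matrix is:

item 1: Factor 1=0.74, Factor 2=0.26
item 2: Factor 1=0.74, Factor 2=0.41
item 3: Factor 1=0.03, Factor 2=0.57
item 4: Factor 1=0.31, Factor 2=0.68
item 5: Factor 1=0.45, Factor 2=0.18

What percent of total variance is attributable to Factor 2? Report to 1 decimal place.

SS loadings for Factor 2 = 0.26² + 0.41² + 0.57² + 0.68² + 0.18² = 1.0554
With 5 standardized items, total variance = 5. Proportion = 1.0554/5 = 0.2111 → 21.11%.

21.1%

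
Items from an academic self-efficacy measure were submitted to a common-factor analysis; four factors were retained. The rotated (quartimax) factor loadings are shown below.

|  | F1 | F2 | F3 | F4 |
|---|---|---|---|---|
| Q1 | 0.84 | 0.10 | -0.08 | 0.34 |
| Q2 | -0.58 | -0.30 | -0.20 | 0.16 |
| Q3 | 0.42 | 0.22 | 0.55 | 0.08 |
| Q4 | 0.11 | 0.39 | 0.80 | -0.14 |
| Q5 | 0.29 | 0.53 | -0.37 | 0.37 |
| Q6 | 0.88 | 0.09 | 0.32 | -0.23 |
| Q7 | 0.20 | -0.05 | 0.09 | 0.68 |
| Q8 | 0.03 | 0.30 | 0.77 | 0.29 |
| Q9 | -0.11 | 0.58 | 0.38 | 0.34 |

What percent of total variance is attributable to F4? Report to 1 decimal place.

SS loadings for F4 = 0.34² + 0.16² + 0.08² + (-0.14)² + 0.37² + (-0.23)² + 0.68² + 0.29² + 0.34² = 1.0191
With 9 standardized items, total variance = 9. Proportion = 1.0191/9 = 0.1132 → 11.32%.

11.3%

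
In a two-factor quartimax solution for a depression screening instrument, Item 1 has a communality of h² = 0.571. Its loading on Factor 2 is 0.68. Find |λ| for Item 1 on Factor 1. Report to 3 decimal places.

Under orthogonal rotation h² = Σλ², so λ_Factor 1² = h² − (0.4624) = 0.571 − 0.4624 = 0.1086.
|λ| = √0.1086 = 0.3295.

0.330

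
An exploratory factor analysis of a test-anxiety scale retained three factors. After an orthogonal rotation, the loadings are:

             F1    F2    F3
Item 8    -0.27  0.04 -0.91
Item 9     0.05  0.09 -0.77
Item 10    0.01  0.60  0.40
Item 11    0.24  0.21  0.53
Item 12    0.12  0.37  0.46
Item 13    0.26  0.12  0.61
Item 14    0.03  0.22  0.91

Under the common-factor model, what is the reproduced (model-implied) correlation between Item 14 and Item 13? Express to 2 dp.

0.59

r̂ = Σ λ_i·λ_j across factors = (0.03)(0.26) + (0.22)(0.12) + (0.91)(0.61)
  = +0.0078 +0.0264 +0.5551 = 0.5893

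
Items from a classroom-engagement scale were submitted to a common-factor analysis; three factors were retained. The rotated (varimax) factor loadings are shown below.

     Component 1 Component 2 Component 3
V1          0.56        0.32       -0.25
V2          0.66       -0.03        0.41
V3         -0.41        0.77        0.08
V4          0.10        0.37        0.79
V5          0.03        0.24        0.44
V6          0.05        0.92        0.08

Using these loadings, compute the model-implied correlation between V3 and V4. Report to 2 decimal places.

r̂ = Σ λ_i·λ_j across factors = (-0.41)(0.10) + (0.77)(0.37) + (0.08)(0.79)
  = -0.0410 +0.2849 +0.0632 = 0.3071

0.31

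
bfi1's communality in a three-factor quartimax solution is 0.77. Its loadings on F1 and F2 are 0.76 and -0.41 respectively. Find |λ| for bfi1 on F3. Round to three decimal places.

0.156

Under orthogonal rotation h² = Σλ², so λ_F3² = h² − (0.7457) = 0.77 − 0.7457 = 0.0243.
|λ| = √0.0243 = 0.1559.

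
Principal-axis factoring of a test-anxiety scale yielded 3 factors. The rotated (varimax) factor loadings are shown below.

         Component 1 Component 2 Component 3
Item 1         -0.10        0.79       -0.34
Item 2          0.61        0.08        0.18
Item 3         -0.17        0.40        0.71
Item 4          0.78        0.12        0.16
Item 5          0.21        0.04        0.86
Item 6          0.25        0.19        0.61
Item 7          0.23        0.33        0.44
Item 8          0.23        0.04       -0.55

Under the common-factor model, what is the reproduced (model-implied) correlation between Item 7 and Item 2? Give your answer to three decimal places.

0.246

r̂ = Σ λ_i·λ_j across factors = (0.23)(0.61) + (0.33)(0.08) + (0.44)(0.18)
  = +0.1403 +0.0264 +0.0792 = 0.2459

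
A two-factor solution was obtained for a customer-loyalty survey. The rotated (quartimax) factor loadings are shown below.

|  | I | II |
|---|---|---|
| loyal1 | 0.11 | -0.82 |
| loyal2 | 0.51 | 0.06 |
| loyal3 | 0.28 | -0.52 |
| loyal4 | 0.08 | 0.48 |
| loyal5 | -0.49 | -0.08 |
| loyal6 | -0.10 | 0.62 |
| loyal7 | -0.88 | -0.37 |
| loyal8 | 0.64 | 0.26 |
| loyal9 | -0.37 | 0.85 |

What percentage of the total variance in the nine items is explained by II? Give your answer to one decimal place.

27.7%

SS loadings for II = (-0.82)² + 0.06² + (-0.52)² + 0.48² + (-0.08)² + 0.62² + (-0.37)² + 0.26² + 0.85² = 2.4946
With 9 standardized items, total variance = 9. Proportion = 2.4946/9 = 0.2772 → 27.72%.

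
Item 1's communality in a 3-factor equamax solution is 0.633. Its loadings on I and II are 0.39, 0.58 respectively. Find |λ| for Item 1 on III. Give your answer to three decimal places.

Under orthogonal rotation h² = Σλ², so λ_III² = h² − (0.4885) = 0.633 − 0.4885 = 0.1445.
|λ| = √0.1445 = 0.3801.

0.380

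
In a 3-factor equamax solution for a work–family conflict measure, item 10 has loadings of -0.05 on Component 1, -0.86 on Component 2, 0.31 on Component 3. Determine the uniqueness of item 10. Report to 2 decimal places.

h² = (-0.05)² + (-0.86)² + 0.31² = 0.0025 + 0.7396 + 0.0961 = 0.8382
Uniqueness u² = 1 − h² = 1 − 0.8382 = 0.1618

0.16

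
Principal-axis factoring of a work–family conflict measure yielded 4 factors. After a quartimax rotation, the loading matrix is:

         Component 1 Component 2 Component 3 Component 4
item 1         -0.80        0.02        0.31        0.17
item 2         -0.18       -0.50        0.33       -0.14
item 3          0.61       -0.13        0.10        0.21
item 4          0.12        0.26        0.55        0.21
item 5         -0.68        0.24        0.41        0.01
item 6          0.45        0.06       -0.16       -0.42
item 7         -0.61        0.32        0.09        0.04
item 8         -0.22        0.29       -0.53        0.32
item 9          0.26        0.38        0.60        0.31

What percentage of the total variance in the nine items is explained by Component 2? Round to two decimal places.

SS loadings for Component 2 = 0.02² + (-0.50)² + (-0.13)² + 0.26² + 0.24² + 0.06² + 0.32² + 0.29² + 0.38² = 0.7270
With 9 standardized items, total variance = 9. Proportion = 0.7270/9 = 0.0808 → 8.08%.

8.08%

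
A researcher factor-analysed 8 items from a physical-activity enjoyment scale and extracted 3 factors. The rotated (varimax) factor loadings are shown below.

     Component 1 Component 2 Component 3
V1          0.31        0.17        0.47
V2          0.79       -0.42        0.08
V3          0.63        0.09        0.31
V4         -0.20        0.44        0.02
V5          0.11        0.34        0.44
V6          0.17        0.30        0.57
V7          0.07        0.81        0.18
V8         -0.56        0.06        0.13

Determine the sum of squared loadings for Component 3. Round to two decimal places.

0.89

SS loadings for Component 3 = 0.47² + 0.08² + 0.31² + 0.02² + 0.44² + 0.57² + 0.18² + 0.13² = 0.2209 + 0.0064 + 0.0961 + 0.0004 + 0.1936 + 0.3249 + 0.0324 + 0.0169 = 0.8916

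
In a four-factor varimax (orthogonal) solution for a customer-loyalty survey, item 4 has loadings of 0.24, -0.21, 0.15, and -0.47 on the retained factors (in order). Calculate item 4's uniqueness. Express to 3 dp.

0.655

h² = 0.24² + (-0.21)² + 0.15² + (-0.47)² = 0.0576 + 0.0441 + 0.0225 + 0.2209 = 0.3451
Uniqueness u² = 1 − h² = 1 − 0.3451 = 0.6549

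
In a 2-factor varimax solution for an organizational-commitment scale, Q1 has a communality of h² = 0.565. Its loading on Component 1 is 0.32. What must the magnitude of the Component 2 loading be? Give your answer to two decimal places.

0.68

Under orthogonal rotation h² = Σλ², so λ_Component 2² = h² − (0.1024) = 0.565 − 0.1024 = 0.4626.
|λ| = √0.4626 = 0.6801.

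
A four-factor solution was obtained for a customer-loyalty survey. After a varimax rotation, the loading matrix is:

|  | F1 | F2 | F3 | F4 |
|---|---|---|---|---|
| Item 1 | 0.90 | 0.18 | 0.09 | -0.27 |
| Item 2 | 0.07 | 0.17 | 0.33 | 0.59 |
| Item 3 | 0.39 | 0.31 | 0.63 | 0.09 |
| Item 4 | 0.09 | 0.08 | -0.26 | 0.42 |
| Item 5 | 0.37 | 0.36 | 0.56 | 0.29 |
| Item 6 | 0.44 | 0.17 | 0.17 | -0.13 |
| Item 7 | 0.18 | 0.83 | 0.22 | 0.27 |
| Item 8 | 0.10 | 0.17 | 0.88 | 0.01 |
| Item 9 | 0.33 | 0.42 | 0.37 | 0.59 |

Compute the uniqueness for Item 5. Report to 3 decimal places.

0.336

h² = 0.37² + 0.36² + 0.56² + 0.29² = 0.1369 + 0.1296 + 0.3136 + 0.0841 = 0.6642
Uniqueness u² = 1 − h² = 1 − 0.6642 = 0.3358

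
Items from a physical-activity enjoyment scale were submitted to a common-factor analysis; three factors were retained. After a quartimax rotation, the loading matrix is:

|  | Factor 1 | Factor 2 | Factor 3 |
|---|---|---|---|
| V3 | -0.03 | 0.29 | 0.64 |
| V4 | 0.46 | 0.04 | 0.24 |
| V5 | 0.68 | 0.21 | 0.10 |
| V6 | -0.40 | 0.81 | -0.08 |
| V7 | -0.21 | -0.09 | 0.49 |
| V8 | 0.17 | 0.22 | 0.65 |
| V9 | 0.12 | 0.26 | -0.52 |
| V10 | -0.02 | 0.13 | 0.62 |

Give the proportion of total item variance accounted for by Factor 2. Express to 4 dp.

SS loadings for Factor 2 = 0.29² + 0.04² + 0.21² + 0.81² + (-0.09)² + 0.22² + 0.26² + 0.13² = 0.9269
Proportion of variance = 0.9269 / 8 = 0.1159.

0.1159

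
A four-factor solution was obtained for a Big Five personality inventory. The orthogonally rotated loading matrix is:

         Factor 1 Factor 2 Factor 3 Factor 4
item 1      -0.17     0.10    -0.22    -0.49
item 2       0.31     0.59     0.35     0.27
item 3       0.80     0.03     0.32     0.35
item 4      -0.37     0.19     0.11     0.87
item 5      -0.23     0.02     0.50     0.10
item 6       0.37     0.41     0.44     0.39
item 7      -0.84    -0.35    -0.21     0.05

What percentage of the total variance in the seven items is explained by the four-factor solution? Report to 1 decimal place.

65.9%

Communalities: 0.3274, 0.6396, 0.8658, 0.9420, 0.3133, 0.6507, 0.8747; Σh² = 4.6135.
Total variance with 7 standardized items is 7, so the solution explains 4.6135/7 = 0.6591 = 65.91%.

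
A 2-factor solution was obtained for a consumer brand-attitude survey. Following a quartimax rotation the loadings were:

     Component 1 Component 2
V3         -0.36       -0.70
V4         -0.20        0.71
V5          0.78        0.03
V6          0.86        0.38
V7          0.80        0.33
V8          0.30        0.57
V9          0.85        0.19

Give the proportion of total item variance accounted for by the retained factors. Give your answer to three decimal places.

0.654

SS loadings by factor: 2.9701, 1.6093; total = 4.5794.
Total variance with 7 standardized items is 7, so the solution explains 4.5794/7 = 0.6542.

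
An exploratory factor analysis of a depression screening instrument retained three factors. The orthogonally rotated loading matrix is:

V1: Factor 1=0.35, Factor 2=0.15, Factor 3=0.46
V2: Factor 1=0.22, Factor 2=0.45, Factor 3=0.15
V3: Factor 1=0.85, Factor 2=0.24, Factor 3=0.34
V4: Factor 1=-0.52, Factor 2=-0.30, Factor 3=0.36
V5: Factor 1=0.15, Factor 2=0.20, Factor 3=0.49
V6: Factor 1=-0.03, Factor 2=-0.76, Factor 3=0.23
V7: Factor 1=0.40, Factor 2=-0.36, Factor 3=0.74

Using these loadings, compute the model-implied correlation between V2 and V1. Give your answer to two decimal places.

r̂ = Σ λ_i·λ_j across factors = (0.22)(0.35) + (0.45)(0.15) + (0.15)(0.46)
  = +0.0770 +0.0675 +0.0690 = 0.2135

0.21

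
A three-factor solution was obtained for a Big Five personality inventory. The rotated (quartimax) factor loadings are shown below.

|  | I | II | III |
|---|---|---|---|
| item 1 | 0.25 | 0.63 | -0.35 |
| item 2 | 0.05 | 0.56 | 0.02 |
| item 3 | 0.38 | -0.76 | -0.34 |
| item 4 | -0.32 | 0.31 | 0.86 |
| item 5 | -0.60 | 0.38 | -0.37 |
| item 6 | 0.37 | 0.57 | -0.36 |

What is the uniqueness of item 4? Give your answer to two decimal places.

0.06

h² = (-0.32)² + 0.31² + 0.86² = 0.1024 + 0.0961 + 0.7396 = 0.9381
Uniqueness u² = 1 − h² = 1 − 0.9381 = 0.0619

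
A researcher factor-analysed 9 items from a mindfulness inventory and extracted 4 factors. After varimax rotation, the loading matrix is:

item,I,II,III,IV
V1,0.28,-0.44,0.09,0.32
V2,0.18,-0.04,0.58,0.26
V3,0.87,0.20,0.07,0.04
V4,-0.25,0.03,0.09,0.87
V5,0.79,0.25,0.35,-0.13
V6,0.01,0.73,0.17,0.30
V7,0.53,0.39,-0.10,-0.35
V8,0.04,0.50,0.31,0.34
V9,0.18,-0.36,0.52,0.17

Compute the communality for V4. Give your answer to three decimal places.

0.828

h² = (-0.25)² + 0.03² + 0.09² + 0.87² = 0.0625 + 0.0009 + 0.0081 + 0.7569 = 0.8284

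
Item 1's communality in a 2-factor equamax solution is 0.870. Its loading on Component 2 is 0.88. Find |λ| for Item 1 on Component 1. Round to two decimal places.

0.31

Under orthogonal rotation h² = Σλ², so λ_Component 1² = h² − (0.7744) = 0.870 − 0.7744 = 0.0956.
|λ| = √0.0956 = 0.3092.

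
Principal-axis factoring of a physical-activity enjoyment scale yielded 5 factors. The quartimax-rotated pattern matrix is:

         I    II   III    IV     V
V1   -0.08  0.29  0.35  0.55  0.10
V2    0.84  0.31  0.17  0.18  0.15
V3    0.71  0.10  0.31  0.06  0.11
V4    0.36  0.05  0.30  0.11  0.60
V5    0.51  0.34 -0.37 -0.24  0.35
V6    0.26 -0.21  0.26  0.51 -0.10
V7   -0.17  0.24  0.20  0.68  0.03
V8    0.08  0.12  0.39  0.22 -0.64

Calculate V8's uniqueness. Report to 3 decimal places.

h² = 0.08² + 0.12² + 0.39² + 0.22² + (-0.64)² = 0.0064 + 0.0144 + 0.1521 + 0.0484 + 0.4096 = 0.6309
Uniqueness u² = 1 − h² = 1 − 0.6309 = 0.3691

0.369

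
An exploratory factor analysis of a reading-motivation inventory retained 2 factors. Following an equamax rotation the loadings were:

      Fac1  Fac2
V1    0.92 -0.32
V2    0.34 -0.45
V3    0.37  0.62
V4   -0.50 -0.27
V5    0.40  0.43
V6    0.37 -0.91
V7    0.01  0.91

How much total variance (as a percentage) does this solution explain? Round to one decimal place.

60.7%

SS loadings by factor: 1.6459, 2.6033; total = 4.2492.
Total variance with 7 standardized items is 7, so the solution explains 4.2492/7 = 0.6070 = 60.70%.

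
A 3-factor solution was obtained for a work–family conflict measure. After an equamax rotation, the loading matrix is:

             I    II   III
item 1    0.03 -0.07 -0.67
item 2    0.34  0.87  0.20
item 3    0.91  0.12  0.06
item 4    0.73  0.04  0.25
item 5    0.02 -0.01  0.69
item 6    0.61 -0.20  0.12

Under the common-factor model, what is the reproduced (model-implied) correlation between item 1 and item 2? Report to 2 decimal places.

r̂ = Σ λ_i·λ_j across factors = (0.03)(0.34) + (-0.07)(0.87) + (-0.67)(0.20)
  = +0.0102 -0.0609 -0.1340 = -0.1847

-0.18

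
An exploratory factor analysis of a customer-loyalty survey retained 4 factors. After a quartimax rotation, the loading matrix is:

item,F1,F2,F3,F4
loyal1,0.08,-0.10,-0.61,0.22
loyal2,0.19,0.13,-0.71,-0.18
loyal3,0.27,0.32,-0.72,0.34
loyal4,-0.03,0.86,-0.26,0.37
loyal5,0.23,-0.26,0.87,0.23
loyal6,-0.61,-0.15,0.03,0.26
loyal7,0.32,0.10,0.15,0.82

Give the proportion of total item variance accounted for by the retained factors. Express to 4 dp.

SS loadings by factor: 0.6437, 0.9690, 2.2425, 1.1262; total = 4.9814.
Total variance with 7 standardized items is 7, so the solution explains 4.9814/7 = 0.7116.

0.7116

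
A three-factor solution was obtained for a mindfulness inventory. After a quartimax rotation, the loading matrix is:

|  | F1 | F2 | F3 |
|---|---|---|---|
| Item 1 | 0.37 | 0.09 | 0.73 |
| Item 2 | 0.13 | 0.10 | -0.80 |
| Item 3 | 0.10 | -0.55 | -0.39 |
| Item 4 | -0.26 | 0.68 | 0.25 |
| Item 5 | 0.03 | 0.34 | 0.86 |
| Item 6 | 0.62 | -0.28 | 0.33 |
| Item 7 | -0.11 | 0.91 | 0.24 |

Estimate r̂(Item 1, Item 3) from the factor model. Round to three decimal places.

-0.297

r̂ = Σ λ_i·λ_j across factors = (0.37)(0.10) + (0.09)(-0.55) + (0.73)(-0.39)
  = +0.0370 -0.0495 -0.2847 = -0.2972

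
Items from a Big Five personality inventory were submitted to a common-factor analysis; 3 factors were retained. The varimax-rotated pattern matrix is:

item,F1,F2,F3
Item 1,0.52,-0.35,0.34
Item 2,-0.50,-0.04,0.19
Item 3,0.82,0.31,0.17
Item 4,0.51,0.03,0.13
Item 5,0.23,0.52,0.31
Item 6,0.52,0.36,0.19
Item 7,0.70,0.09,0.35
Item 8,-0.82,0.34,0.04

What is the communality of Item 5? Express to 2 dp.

h² = 0.23² + 0.52² + 0.31² = 0.0529 + 0.2704 + 0.0961 = 0.4194

0.42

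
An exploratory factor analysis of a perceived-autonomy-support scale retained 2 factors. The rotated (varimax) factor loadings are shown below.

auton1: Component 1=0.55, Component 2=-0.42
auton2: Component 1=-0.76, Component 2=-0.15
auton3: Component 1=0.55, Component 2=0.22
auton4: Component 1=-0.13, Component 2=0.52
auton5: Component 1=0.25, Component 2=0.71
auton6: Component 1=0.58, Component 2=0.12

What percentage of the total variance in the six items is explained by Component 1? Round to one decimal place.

SS loadings for Component 1 = 0.55² + (-0.76)² + 0.55² + (-0.13)² + 0.25² + 0.58² = 1.5984
With 6 standardized items, total variance = 6. Proportion = 1.5984/6 = 0.2664 → 26.64%.

26.6%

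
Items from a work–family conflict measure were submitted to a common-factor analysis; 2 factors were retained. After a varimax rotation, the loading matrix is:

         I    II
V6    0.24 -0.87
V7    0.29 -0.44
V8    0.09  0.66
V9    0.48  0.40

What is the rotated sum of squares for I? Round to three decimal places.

0.380

SS loadings for I = 0.24² + 0.29² + 0.09² + 0.48² = 0.0576 + 0.0841 + 0.0081 + 0.2304 = 0.3802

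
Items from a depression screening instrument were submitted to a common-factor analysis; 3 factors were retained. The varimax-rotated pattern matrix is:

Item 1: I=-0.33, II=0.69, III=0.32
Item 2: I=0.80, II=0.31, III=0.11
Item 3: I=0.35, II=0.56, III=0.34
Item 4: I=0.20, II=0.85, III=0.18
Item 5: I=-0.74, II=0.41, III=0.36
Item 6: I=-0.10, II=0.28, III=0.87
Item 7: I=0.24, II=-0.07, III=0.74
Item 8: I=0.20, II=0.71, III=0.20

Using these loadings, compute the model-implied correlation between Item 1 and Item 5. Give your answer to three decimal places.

0.642

r̂ = Σ λ_i·λ_j across factors = (-0.33)(-0.74) + (0.69)(0.41) + (0.32)(0.36)
  = +0.2442 +0.2829 +0.1152 = 0.6423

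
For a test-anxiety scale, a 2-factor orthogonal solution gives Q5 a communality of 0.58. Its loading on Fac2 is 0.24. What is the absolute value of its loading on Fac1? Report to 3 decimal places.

Under orthogonal rotation h² = Σλ², so λ_Fac1² = h² − (0.0576) = 0.58 − 0.0576 = 0.5224.
|λ| = √0.5224 = 0.7228.

0.723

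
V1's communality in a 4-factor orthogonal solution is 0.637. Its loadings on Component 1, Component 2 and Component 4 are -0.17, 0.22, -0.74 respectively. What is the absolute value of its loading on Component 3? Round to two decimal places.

0.11

Under orthogonal rotation h² = Σλ², so λ_Component 3² = h² − (0.6249) = 0.637 − 0.6249 = 0.0121.
|λ| = √0.0121 = 0.1100.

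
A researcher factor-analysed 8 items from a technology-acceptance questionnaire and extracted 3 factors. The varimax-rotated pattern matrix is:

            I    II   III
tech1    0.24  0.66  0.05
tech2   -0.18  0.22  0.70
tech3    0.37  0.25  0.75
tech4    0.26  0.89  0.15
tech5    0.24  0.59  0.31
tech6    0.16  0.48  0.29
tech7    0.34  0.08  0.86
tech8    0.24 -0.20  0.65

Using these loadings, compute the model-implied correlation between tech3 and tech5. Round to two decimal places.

r̂ = Σ λ_i·λ_j across factors = (0.37)(0.24) + (0.25)(0.59) + (0.75)(0.31)
  = +0.0888 +0.1475 +0.2325 = 0.4688

0.47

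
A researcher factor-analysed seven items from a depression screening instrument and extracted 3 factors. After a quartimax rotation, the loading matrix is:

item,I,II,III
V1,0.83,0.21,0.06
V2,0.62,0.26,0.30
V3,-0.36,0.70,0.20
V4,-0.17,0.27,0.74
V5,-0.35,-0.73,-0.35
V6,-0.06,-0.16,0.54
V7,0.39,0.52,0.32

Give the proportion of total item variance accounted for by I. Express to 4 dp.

SS loadings for I = 0.83² + 0.62² + (-0.36)² + (-0.17)² + (-0.35)² + (-0.06)² + 0.39² = 1.5100
Proportion of variance = 1.5100 / 7 = 0.2157.

0.2157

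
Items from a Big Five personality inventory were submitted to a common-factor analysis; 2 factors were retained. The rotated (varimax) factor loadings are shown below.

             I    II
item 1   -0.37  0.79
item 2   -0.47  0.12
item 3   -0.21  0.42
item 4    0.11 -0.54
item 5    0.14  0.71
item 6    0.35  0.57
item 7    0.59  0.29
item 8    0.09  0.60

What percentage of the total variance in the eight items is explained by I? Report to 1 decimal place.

SS loadings for I = (-0.37)² + (-0.47)² + (-0.21)² + 0.11² + 0.14² + 0.35² + 0.59² + 0.09² = 0.9123
With 8 standardized items, total variance = 8. Proportion = 0.9123/8 = 0.1140 → 11.40%.

11.4%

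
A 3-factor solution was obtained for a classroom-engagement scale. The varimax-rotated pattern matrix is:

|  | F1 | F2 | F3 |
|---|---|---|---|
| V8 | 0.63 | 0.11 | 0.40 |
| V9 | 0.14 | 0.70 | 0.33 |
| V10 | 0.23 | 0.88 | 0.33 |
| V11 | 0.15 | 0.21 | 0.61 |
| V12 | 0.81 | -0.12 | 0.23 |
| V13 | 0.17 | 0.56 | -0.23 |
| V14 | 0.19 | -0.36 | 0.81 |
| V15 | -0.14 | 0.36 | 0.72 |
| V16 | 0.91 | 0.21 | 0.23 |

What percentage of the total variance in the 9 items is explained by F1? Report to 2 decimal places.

22.90%

SS loadings for F1 = 0.63² + 0.14² + 0.23² + 0.15² + 0.81² + 0.17² + 0.19² + (-0.14)² + 0.91² = 2.0607
With 9 standardized items, total variance = 9. Proportion = 2.0607/9 = 0.2290 → 22.90%.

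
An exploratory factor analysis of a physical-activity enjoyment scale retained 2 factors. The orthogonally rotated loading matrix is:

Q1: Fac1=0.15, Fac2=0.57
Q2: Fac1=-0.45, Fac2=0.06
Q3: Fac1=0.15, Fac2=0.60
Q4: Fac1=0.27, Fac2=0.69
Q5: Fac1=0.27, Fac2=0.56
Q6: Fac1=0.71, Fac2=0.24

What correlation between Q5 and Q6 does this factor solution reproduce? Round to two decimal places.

r̂ = Σ λ_i·λ_j across factors = (0.27)(0.71) + (0.56)(0.24)
  = +0.1917 +0.1344 = 0.3261

0.33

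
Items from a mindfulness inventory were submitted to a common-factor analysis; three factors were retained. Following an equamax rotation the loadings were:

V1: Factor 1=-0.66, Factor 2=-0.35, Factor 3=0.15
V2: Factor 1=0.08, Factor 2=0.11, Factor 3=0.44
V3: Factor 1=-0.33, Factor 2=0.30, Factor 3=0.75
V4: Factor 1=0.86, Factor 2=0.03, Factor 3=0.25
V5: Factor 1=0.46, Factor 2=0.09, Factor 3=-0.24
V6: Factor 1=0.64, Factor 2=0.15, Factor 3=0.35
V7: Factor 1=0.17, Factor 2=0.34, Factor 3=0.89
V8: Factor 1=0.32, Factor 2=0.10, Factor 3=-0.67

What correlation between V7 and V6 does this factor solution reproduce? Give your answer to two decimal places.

r̂ = Σ λ_i·λ_j across factors = (0.17)(0.64) + (0.34)(0.15) + (0.89)(0.35)
  = +0.1088 +0.0510 +0.3115 = 0.4713

0.47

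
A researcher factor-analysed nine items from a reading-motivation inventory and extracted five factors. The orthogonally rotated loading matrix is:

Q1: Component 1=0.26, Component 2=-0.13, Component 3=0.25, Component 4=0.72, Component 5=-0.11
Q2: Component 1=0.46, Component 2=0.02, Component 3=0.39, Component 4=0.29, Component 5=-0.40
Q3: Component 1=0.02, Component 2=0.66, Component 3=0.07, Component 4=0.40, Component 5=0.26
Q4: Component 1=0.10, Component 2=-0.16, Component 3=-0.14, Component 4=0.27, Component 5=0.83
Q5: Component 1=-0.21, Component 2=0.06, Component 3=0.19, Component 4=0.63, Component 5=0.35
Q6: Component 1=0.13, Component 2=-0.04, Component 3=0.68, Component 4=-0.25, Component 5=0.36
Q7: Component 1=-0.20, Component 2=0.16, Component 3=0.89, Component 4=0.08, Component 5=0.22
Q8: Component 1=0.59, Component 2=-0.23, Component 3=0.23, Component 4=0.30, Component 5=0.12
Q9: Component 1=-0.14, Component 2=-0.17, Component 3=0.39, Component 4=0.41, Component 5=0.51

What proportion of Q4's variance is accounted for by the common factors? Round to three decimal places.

0.817

h² = 0.10² + (-0.16)² + (-0.14)² + 0.27² + 0.83² = 0.0100 + 0.0256 + 0.0196 + 0.0729 + 0.6889 = 0.8170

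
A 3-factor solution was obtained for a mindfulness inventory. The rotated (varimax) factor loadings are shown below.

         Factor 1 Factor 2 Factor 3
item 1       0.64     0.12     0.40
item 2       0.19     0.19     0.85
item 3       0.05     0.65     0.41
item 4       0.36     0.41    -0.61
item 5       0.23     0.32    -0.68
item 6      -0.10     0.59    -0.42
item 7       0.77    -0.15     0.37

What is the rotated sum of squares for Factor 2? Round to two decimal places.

1.11

SS loadings for Factor 2 = 0.12² + 0.19² + 0.65² + 0.41² + 0.32² + 0.59² + (-0.15)² = 0.0144 + 0.0361 + 0.4225 + 0.1681 + 0.1024 + 0.3481 + 0.0225 = 1.1141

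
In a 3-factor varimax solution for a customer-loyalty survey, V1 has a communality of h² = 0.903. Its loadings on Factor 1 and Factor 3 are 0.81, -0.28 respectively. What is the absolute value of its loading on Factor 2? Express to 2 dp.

Under orthogonal rotation h² = Σλ², so λ_Factor 2² = h² − (0.7345) = 0.903 − 0.7345 = 0.1685.
|λ| = √0.1685 = 0.4105.

0.41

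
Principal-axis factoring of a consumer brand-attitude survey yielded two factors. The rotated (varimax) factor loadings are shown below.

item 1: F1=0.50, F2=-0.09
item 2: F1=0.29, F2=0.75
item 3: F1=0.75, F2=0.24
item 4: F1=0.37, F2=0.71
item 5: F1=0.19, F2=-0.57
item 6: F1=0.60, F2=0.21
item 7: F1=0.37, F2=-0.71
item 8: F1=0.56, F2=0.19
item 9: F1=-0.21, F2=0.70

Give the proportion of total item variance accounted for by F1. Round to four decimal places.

0.2138

SS loadings for F1 = 0.50² + 0.29² + 0.75² + 0.37² + 0.19² + 0.60² + 0.37² + 0.56² + (-0.21)² = 1.9242
Proportion of variance = 1.9242 / 9 = 0.2138.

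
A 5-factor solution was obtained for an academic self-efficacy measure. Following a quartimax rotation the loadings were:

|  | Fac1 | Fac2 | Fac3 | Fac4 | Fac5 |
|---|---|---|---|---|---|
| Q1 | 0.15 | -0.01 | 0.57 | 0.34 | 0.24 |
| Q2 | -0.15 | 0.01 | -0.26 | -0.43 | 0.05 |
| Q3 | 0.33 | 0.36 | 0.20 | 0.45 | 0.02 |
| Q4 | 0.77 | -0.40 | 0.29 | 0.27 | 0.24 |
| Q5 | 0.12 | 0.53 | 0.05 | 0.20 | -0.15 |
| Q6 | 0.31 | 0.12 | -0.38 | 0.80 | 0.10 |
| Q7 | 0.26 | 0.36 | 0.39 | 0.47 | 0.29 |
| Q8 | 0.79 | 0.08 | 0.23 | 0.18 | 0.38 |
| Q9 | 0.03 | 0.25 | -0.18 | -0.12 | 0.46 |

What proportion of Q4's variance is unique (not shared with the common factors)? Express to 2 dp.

h² = 0.77² + (-0.40)² + 0.29² + 0.27² + 0.24² = 0.5929 + 0.1600 + 0.0841 + 0.0729 + 0.0576 = 0.9675
Uniqueness u² = 1 − h² = 1 − 0.9675 = 0.0325

0.03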